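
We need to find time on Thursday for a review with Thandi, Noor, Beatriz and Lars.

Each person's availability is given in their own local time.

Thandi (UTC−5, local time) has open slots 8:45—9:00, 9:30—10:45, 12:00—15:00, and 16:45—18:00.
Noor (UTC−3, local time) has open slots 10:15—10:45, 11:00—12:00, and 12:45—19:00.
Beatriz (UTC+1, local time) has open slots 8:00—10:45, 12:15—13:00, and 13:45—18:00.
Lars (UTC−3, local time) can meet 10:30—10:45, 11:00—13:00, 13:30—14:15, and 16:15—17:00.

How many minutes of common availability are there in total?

Thandi → UTC: 13:45–14:00, 14:30–15:45, 17:00–20:00, 21:45–23:00.
Noor → UTC: 13:15–13:45, 14:00–15:00, 15:45–22:00.
Beatriz → UTC: 07:00–09:45, 11:15–12:00, 12:45–17:00.
Lars → UTC: 13:30–13:45, 14:00–16:00, 16:30–17:15, 19:15–20:00.
Thandi ∩ Noor: 14:30–15:00, 17:00–20:00, 21:45–22:00.
Thandi ∩ Noor ∩ Beatriz: 14:30–15:00.
Thandi ∩ Noor ∩ Beatriz ∩ Lars: 14:30–15:00.
Total common minutes: 30.

30 minutes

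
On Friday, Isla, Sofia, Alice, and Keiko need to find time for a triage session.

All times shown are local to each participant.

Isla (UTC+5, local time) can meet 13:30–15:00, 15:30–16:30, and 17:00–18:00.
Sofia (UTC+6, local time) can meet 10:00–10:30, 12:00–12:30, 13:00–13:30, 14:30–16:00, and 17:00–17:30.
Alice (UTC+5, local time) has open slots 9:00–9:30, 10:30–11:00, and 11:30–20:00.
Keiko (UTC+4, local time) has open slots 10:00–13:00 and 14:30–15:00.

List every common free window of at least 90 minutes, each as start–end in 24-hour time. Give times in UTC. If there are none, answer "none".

Isla → UTC: 08:30–10:00, 10:30–11:30, 12:00–13:00.
Sofia → UTC: 04:00–04:30, 06:00–06:30, 07:00–07:30, 08:30–10:00, 11:00–11:30.
Alice → UTC: 04:00–04:30, 05:30–06:00, 06:30–15:00.
Keiko → UTC: 06:00–09:00, 10:30–11:00.
Isla ∩ Sofia: 08:30–10:00, 11:00–11:30.
Isla ∩ Sofia ∩ Alice: 08:30–10:00, 11:00–11:30.
Isla ∩ Sofia ∩ Alice ∩ Keiko: 08:30–09:00.
Windows ≥ 90 min: (none).

none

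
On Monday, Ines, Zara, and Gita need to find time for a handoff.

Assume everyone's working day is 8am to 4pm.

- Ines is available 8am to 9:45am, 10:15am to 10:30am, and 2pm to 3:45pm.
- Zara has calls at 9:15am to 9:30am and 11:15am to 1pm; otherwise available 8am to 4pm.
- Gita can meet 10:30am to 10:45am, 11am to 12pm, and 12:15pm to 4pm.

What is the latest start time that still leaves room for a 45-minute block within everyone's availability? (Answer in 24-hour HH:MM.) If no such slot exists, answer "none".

15:00

Zara free within 08:00–16:00: 08:00–09:15, 09:30–11:15, 13:00–16:00.
Ines ∩ Zara: 08:00–09:15, 09:30–09:45, 10:15–10:30, 14:00–15:45.
Ines ∩ Zara ∩ Gita: 14:00–15:45.
Windows ≥ 45 min: 14:00–15:45.
Latest start in the last window 14:00–15:45 is 15:45 − 45 min = 15:00.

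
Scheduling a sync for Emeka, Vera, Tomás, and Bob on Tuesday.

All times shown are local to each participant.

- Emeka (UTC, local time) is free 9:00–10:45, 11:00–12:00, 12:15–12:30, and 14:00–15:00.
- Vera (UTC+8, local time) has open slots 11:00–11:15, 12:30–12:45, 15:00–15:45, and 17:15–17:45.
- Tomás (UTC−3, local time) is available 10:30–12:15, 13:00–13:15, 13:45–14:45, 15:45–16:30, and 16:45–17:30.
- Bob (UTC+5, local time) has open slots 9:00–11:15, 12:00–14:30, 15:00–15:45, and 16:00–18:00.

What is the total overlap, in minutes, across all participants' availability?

Emeka → UTC: 09:00–10:45, 11:00–12:00, 12:15–12:30, 14:00–15:00.
Vera → UTC: 03:00–03:15, 04:30–04:45, 07:00–07:45, 09:15–09:45.
Tomás → UTC: 13:30–15:15, 16:00–16:15, 16:45–17:45, 18:45–19:30, 19:45–20:30.
Bob → UTC: 04:00–06:15, 07:00–09:30, 10:00–10:45, 11:00–13:00.
Emeka ∩ Vera: 09:15–09:45.
Emeka ∩ Vera ∩ Tomás: (none).
Emeka ∩ Vera ∩ Tomás ∩ Bob: (none).
Total common minutes: 0.

0 minutes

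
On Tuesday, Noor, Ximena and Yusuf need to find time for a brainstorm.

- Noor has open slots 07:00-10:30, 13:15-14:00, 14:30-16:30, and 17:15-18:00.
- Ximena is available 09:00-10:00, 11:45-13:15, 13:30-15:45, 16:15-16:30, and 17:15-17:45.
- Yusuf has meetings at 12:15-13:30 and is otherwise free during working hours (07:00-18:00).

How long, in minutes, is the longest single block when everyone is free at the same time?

75 minutes

Yusuf free within 07:00–18:00: 07:00–12:15, 13:30–18:00.
Noor ∩ Ximena: 09:00–10:00, 13:30–14:00, 14:30–15:45, 16:15–16:30, 17:15–17:45.
Noor ∩ Ximena ∩ Yusuf: 09:00–10:00, 13:30–14:00, 14:30–15:45, 16:15–16:30, 17:15–17:45.
Common window lengths: 60, 30, 75, 15, 30 min; longest is 75.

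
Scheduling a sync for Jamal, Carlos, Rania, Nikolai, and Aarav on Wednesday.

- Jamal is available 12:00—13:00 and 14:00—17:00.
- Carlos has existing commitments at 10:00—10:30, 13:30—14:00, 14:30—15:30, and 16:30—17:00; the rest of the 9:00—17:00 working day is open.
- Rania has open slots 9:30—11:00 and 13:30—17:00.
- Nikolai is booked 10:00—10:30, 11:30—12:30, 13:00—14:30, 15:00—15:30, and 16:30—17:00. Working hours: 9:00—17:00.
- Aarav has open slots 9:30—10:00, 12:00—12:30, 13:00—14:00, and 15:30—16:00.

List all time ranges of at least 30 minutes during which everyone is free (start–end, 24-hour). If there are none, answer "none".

15:30–16:00

Carlos free within 09:00–17:00: 09:00–10:00, 10:30–13:30, 14:00–14:30, 15:30–16:30.
Nikolai free within 09:00–17:00: 09:00–10:00, 10:30–11:30, 12:30–13:00, 14:30–15:00, 15:30–16:30.
Jamal ∩ Carlos: 12:00–13:00, 14:00–14:30, 15:30–16:30.
Jamal ∩ Carlos ∩ Rania: 14:00–14:30, 15:30–16:30.
Jamal ∩ Carlos ∩ Rania ∩ Nikolai: 15:30–16:30.
Jamal ∩ Carlos ∩ Rania ∩ Nikolai ∩ Aarav: 15:30–16:00.
Windows ≥ 30 min: 15:30–16:00.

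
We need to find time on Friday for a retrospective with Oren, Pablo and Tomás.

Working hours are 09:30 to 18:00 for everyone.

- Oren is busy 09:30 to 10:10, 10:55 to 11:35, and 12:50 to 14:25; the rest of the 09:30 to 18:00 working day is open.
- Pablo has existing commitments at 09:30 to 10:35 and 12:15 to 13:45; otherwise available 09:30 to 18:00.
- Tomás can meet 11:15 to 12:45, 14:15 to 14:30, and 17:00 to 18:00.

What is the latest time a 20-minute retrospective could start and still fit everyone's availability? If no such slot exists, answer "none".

17:40

Oren free within 09:30–18:00: 10:10–10:55, 11:35–12:50, 14:25–18:00.
Pablo free within 09:30–18:00: 10:35–12:15, 13:45–18:00.
Oren ∩ Pablo: 10:35–10:55, 11:35–12:15, 14:25–18:00.
Oren ∩ Pablo ∩ Tomás: 11:35–12:15, 14:25–14:30, 17:00–18:00.
Windows ≥ 20 min: 11:35–12:15, 17:00–18:00.
Latest start in the last window 17:00–18:00 is 18:00 − 20 min = 17:40.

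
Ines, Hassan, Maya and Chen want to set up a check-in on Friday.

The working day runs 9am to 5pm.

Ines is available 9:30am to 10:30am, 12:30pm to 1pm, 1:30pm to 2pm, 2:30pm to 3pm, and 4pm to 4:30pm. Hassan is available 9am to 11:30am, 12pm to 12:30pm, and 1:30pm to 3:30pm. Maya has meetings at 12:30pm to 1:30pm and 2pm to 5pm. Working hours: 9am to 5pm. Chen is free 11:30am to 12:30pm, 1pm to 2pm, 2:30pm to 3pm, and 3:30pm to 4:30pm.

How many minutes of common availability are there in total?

Maya free within 09:00–17:00: 09:00–12:30, 13:30–14:00.
Ines ∩ Hassan: 09:30–10:30, 13:30–14:00, 14:30–15:00.
Ines ∩ Hassan ∩ Maya: 09:30–10:30, 13:30–14:00.
Ines ∩ Hassan ∩ Maya ∩ Chen: 13:30–14:00.
Total common minutes: 30.

30 minutes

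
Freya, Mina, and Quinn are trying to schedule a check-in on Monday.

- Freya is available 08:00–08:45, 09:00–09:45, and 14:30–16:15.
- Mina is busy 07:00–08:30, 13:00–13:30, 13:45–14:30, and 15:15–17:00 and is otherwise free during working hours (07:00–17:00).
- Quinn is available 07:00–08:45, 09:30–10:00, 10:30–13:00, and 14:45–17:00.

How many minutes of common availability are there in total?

Mina free within 07:00–17:00: 08:30–13:00, 13:30–13:45, 14:30–15:15.
Freya ∩ Mina: 08:30–08:45, 09:00–09:45, 14:30–15:15.
Freya ∩ Mina ∩ Quinn: 08:30–08:45, 09:30–09:45, 14:45–15:15.
Total common minutes: 15 + 15 + 30 = 60.

60 minutes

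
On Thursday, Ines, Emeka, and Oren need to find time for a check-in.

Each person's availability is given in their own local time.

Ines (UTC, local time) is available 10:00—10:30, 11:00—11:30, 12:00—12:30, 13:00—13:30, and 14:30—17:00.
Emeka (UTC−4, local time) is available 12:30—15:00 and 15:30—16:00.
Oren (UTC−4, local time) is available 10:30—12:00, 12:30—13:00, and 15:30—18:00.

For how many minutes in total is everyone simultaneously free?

Ines → UTC: 10:00–10:30, 11:00–11:30, 12:00–12:30, 13:00–13:30, 14:30–17:00.
Emeka → UTC: 16:30–19:00, 19:30–20:00.
Oren → UTC: 14:30–16:00, 16:30–17:00, 19:30–22:00.
Ines ∩ Emeka: 16:30–17:00.
Ines ∩ Emeka ∩ Oren: 16:30–17:00.
Total common minutes: 30.

30 minutes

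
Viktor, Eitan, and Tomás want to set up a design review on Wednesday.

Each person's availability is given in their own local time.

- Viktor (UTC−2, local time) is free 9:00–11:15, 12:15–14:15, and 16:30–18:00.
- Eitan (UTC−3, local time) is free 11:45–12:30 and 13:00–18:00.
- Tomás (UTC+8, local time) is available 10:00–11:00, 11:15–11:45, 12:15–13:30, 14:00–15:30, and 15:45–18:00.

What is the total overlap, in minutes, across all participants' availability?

0 minutes

Viktor → UTC: 11:00–13:15, 14:15–16:15, 18:30–20:00.
Eitan → UTC: 14:45–15:30, 16:00–21:00.
Tomás → UTC: 02:00–03:00, 03:15–03:45, 04:15–05:30, 06:00–07:30, 07:45–10:00.
Viktor ∩ Eitan: 14:45–15:30, 16:00–16:15, 18:30–20:00.
Viktor ∩ Eitan ∩ Tomás: (none).
Total common minutes: 0.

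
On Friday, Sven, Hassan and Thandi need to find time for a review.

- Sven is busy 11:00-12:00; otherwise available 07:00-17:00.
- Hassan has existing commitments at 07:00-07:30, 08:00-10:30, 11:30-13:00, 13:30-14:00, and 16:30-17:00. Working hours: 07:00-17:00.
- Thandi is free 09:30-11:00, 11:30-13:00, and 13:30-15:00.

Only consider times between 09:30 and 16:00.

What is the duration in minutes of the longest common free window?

Sven free within 07:00–17:00: 07:00–11:00, 12:00–17:00.
Hassan free within 07:00–17:00: 07:30–08:00, 10:30–11:30, 13:00–13:30, 14:00–16:30.
Sven ∩ Hassan: 07:30–08:00, 10:30–11:00, 13:00–13:30, 14:00–16:30.
Sven ∩ Hassan ∩ Thandi: 10:30–11:00, 14:00–15:00.
Restricted to 09:30–16:00: 10:30–11:00, 14:00–15:00.
Common window lengths: 30, 60 min; longest is 60.

60 minutes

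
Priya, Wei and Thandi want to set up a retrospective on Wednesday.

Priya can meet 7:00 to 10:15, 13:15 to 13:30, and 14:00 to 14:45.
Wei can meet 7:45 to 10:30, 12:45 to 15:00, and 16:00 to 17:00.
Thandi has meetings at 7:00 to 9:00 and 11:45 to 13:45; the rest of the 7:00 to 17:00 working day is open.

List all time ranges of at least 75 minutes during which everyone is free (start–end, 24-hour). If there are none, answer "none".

Thandi free within 07:00–17:00: 09:00–11:45, 13:45–17:00.
Priya ∩ Wei: 07:45–10:15, 13:15–13:30, 14:00–14:45.
Priya ∩ Wei ∩ Thandi: 09:00–10:15, 14:00–14:45.
Windows ≥ 75 min: 09:00–10:15.

09:00–10:15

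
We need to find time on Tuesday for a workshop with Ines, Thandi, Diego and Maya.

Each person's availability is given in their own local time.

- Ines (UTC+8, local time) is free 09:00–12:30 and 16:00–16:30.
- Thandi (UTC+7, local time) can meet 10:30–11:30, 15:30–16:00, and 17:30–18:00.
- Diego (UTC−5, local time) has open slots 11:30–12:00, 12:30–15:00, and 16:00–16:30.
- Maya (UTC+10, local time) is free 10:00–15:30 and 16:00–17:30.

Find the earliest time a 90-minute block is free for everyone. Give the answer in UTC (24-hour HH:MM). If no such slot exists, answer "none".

Ines → UTC: 01:00–04:30, 08:00–08:30.
Thandi → UTC: 03:30–04:30, 08:30–09:00, 10:30–11:00.
Diego → UTC: 16:30–17:00, 17:30–20:00, 21:00–21:30.
Maya → UTC: 00:00–05:30, 06:00–07:30.
Ines ∩ Thandi: 03:30–04:30.
Ines ∩ Thandi ∩ Diego: (none).
Ines ∩ Thandi ∩ Diego ∩ Maya: (none).
Windows ≥ 90 min: (none).

none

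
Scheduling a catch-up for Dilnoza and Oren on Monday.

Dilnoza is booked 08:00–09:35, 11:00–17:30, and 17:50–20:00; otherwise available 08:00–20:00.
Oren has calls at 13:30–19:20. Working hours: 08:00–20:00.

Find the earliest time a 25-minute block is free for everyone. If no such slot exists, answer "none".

Dilnoza free within 08:00–20:00: 09:35–11:00, 17:30–17:50.
Oren free within 08:00–20:00: 08:00–13:30, 19:20–20:00.
Dilnoza ∩ Oren: 09:35–11:00.
Windows ≥ 25 min: 09:35–11:00.
Earliest such window starts at 09:35.

09:35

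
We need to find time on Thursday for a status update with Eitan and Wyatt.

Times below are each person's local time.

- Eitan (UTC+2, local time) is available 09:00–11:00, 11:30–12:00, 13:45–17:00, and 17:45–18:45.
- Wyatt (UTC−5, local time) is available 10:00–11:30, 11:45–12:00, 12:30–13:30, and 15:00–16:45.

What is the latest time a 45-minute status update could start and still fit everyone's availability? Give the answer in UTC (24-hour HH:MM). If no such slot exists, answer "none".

15:45

Eitan → UTC: 07:00–09:00, 09:30–10:00, 11:45–15:00, 15:45–16:45.
Wyatt → UTC: 15:00–16:30, 16:45–17:00, 17:30–18:30, 20:00–21:45.
Eitan ∩ Wyatt: 15:45–16:30.
Windows ≥ 45 min: 15:45–16:30.
Latest start in the last window 15:45–16:30 is 16:30 − 45 min = 15:45.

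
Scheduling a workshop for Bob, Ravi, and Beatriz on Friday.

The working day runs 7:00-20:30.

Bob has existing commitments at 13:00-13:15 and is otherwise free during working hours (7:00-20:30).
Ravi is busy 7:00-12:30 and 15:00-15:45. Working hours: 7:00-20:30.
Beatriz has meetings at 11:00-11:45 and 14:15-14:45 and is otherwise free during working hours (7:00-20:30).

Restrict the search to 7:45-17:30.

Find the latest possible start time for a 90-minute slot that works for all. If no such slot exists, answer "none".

16:00

Bob free within 07:00–20:30: 07:00–13:00, 13:15–20:30.
Ravi free within 07:00–20:30: 12:30–15:00, 15:45–20:30.
Beatriz free within 07:00–20:30: 07:00–11:00, 11:45–14:15, 14:45–20:30.
Bob ∩ Ravi: 12:30–13:00, 13:15–15:00, 15:45–20:30.
Bob ∩ Ravi ∩ Beatriz: 12:30–13:00, 13:15–14:15, 14:45–15:00, 15:45–20:30.
Restricted to 07:45–17:30: 12:30–13:00, 13:15–14:15, 14:45–15:00, 15:45–17:30.
Windows ≥ 90 min: 15:45–17:30.
Latest start in the last window 15:45–17:30 is 17:30 − 90 min = 16:00.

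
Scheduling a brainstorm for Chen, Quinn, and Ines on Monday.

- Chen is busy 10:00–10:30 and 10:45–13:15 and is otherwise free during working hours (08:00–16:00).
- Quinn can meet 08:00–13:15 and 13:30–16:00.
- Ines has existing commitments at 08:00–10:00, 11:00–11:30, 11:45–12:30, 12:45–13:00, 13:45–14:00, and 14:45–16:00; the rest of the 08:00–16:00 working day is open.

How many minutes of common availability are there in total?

75 minutes

Chen free within 08:00–16:00: 08:00–10:00, 10:30–10:45, 13:15–16:00.
Ines free within 08:00–16:00: 10:00–11:00, 11:30–11:45, 12:30–12:45, 13:00–13:45, 14:00–14:45.
Chen ∩ Quinn: 08:00–10:00, 10:30–10:45, 13:30–16:00.
Chen ∩ Quinn ∩ Ines: 10:30–10:45, 13:30–13:45, 14:00–14:45.
Total common minutes: 15 + 15 + 45 = 75.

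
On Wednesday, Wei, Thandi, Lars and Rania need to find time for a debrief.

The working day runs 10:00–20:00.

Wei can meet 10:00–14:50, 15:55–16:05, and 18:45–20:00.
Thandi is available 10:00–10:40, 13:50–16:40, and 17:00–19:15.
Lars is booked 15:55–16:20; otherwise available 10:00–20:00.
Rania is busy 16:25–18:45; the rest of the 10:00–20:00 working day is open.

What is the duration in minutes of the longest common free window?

60 minutes

Lars free within 10:00–20:00: 10:00–15:55, 16:20–20:00.
Rania free within 10:00–20:00: 10:00–16:25, 18:45–20:00.
Wei ∩ Thandi: 10:00–10:40, 13:50–14:50, 15:55–16:05, 18:45–19:15.
Wei ∩ Thandi ∩ Lars: 10:00–10:40, 13:50–14:50, 18:45–19:15.
Wei ∩ Thandi ∩ Lars ∩ Rania: 10:00–10:40, 13:50–14:50, 18:45–19:15.
Common window lengths: 40, 60, 30 min; longest is 60.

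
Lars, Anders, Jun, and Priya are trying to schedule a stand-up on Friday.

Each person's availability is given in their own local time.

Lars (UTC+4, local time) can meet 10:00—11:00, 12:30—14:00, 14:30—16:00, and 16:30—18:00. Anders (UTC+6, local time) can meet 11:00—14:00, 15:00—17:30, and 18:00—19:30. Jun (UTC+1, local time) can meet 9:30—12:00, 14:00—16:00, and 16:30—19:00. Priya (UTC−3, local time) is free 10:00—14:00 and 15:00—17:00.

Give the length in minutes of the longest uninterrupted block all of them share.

Lars → UTC: 06:00–07:00, 08:30–10:00, 10:30–12:00, 12:30–14:00.
Anders → UTC: 05:00–08:00, 09:00–11:30, 12:00–13:30.
Jun → UTC: 08:30–11:00, 13:00–15:00, 15:30–18:00.
Priya → UTC: 13:00–17:00, 18:00–20:00.
Lars ∩ Anders: 06:00–07:00, 09:00–10:00, 10:30–11:30, 12:30–13:30.
Lars ∩ Anders ∩ Jun: 09:00–10:00, 10:30–11:00, 13:00–13:30.
Lars ∩ Anders ∩ Jun ∩ Priya: 13:00–13:30.
Single common window of 30 minutes.

30 minutes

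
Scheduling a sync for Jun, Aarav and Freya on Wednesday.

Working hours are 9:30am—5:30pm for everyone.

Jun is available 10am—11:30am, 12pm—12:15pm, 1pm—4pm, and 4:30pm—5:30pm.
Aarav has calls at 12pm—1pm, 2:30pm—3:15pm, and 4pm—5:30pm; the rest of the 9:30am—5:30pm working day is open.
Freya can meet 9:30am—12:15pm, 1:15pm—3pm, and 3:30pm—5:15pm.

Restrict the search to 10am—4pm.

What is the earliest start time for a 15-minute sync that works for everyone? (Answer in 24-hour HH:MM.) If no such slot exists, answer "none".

10:00

Aarav free within 09:30–17:30: 09:30–12:00, 13:00–14:30, 15:15–16:00.
Jun ∩ Aarav: 10:00–11:30, 13:00–14:30, 15:15–16:00.
Jun ∩ Aarav ∩ Freya: 10:00–11:30, 13:15–14:30, 15:30–16:00.
Restricted to 10:00–16:00: 10:00–11:30, 13:15–14:30, 15:30–16:00.
Windows ≥ 15 min: 10:00–11:30, 13:15–14:30, 15:30–16:00.
Earliest such window starts at 10:00.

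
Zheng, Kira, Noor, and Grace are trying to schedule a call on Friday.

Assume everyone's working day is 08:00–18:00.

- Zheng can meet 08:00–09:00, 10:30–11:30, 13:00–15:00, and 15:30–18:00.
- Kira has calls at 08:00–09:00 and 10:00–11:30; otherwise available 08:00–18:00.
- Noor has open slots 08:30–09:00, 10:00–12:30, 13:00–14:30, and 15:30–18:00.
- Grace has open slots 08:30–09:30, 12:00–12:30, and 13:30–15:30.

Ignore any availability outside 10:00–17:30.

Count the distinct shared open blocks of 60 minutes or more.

Kira free within 08:00–18:00: 09:00–10:00, 11:30–18:00.
Zheng ∩ Kira: 13:00–15:00, 15:30–18:00.
Zheng ∩ Kira ∩ Noor: 13:00–14:30, 15:30–18:00.
Zheng ∩ Kira ∩ Noor ∩ Grace: 13:30–14:30.
Restricted to 10:00–17:30: 13:30–14:30.
Windows ≥ 60 min: 13:30–14:30.
That's 1 window.

1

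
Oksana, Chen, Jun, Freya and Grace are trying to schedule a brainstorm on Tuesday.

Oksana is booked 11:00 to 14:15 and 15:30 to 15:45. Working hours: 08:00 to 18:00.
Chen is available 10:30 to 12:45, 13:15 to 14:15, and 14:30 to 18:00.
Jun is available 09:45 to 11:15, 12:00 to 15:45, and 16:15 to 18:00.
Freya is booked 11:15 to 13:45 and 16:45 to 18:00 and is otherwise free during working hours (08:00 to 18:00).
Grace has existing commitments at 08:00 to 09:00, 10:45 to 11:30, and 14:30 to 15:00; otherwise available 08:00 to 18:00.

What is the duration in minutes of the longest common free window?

30 minutes

Oksana free within 08:00–18:00: 08:00–11:00, 14:15–15:30, 15:45–18:00.
Freya free within 08:00–18:00: 08:00–11:15, 13:45–16:45.
Grace free within 08:00–18:00: 09:00–10:45, 11:30–14:30, 15:00–18:00.
Oksana ∩ Chen: 10:30–11:00, 14:30–15:30, 15:45–18:00.
Oksana ∩ Chen ∩ Jun: 10:30–11:00, 14:30–15:30, 16:15–18:00.
Oksana ∩ Chen ∩ Jun ∩ Freya: 10:30–11:00, 14:30–15:30, 16:15–16:45.
Oksana ∩ Chen ∩ Jun ∩ Freya ∩ Grace: 10:30–10:45, 15:00–15:30, 16:15–16:45.
Common window lengths: 15, 30, 30 min; longest is 30.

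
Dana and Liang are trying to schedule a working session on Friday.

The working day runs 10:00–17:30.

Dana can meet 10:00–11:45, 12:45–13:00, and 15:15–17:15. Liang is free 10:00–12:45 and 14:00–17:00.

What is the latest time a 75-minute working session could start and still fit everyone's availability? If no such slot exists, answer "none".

Dana ∩ Liang: 10:00–11:45, 15:15–17:00.
Windows ≥ 75 min: 10:00–11:45, 15:15–17:00.
Latest start in the last window 15:15–17:00 is 17:00 − 75 min = 15:45.

15:45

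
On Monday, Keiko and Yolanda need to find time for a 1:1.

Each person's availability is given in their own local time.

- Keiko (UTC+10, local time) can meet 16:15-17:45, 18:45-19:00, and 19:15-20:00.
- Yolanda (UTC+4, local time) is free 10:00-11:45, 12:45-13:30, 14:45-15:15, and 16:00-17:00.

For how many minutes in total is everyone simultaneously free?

Keiko → UTC: 06:15–07:45, 08:45–09:00, 09:15–10:00.
Yolanda → UTC: 06:00–07:45, 08:45–09:30, 10:45–11:15, 12:00–13:00.
Keiko ∩ Yolanda: 06:15–07:45, 08:45–09:00, 09:15–09:30.
Total common minutes: 90 + 15 + 15 = 120.

120 minutes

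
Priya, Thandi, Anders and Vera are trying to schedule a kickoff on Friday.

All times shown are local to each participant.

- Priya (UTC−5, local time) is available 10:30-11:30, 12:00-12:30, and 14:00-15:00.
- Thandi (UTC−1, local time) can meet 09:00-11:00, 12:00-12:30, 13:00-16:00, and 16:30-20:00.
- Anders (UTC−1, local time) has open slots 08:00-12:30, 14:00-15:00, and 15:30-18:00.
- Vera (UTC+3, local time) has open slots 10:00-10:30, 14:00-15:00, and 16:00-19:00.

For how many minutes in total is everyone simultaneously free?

30 minutes

Priya → UTC: 15:30–16:30, 17:00–17:30, 19:00–20:00.
Thandi → UTC: 10:00–12:00, 13:00–13:30, 14:00–17:00, 17:30–21:00.
Anders → UTC: 09:00–13:30, 15:00–16:00, 16:30–19:00.
Vera → UTC: 07:00–07:30, 11:00–12:00, 13:00–16:00.
Priya ∩ Thandi: 15:30–16:30, 19:00–20:00.
Priya ∩ Thandi ∩ Anders: 15:30–16:00.
Priya ∩ Thandi ∩ Anders ∩ Vera: 15:30–16:00.
Total common minutes: 30.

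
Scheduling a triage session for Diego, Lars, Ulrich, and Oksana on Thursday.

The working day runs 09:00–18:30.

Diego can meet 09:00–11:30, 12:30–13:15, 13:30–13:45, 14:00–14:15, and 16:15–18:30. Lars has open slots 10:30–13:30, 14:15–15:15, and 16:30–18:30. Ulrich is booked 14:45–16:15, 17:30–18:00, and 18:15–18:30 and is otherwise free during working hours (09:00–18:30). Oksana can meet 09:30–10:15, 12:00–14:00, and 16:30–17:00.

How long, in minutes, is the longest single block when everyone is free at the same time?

45 minutes

Ulrich free within 09:00–18:30: 09:00–14:45, 16:15–17:30, 18:00–18:15.
Diego ∩ Lars: 10:30–11:30, 12:30–13:15, 16:30–18:30.
Diego ∩ Lars ∩ Ulrich: 10:30–11:30, 12:30–13:15, 16:30–17:30, 18:00–18:15.
Diego ∩ Lars ∩ Ulrich ∩ Oksana: 12:30–13:15, 16:30–17:00.
Common window lengths: 45, 30 min; longest is 45.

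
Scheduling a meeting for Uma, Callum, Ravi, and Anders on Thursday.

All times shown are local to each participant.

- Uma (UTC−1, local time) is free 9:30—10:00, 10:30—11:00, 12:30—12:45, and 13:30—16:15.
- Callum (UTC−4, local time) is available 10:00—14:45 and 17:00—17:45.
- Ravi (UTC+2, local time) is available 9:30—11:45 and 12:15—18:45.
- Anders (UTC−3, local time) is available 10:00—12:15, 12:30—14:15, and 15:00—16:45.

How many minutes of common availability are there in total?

Uma → UTC: 10:30–11:00, 11:30–12:00, 13:30–13:45, 14:30–17:15.
Callum → UTC: 14:00–18:45, 21:00–21:45.
Ravi → UTC: 07:30–09:45, 10:15–16:45.
Anders → UTC: 13:00–15:15, 15:30–17:15, 18:00–19:45.
Uma ∩ Callum: 14:30–17:15.
Uma ∩ Callum ∩ Ravi: 14:30–16:45.
Uma ∩ Callum ∩ Ravi ∩ Anders: 14:30–15:15, 15:30–16:45.
Total common minutes: 45 + 75 = 120.

120 minutes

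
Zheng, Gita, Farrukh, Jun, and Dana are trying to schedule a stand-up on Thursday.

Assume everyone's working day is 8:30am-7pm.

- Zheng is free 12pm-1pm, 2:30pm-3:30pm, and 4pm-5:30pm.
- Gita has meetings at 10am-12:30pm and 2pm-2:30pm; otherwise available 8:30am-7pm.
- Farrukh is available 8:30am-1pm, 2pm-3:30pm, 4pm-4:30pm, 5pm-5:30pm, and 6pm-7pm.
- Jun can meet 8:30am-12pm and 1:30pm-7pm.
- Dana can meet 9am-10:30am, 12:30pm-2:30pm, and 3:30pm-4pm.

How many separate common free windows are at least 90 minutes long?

0

Gita free within 08:30–19:00: 08:30–10:00, 12:30–14:00, 14:30–19:00.
Zheng ∩ Gita: 12:30–13:00, 14:30–15:30, 16:00–17:30.
Zheng ∩ Gita ∩ Farrukh: 12:30–13:00, 14:30–15:30, 16:00–16:30, 17:00–17:30.
Zheng ∩ Gita ∩ Farrukh ∩ Jun: 14:30–15:30, 16:00–16:30, 17:00–17:30.
Zheng ∩ Gita ∩ Farrukh ∩ Jun ∩ Dana: (none).
Windows ≥ 90 min: (none).
That's 0 windows.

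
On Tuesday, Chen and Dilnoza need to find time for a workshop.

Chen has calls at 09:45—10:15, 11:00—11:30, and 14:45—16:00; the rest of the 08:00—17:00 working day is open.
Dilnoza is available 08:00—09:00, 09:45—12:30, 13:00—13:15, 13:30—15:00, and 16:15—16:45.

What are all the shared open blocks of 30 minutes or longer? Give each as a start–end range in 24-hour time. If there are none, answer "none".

08:00–09:00, 10:15–11:00, 11:30–12:30, 13:30–14:45, 16:15–16:45

Chen free within 08:00–17:00: 08:00–09:45, 10:15–11:00, 11:30–14:45, 16:00–17:00.
Chen ∩ Dilnoza: 08:00–09:00, 10:15–11:00, 11:30–12:30, 13:00–13:15, 13:30–14:45, 16:15–16:45.
Windows ≥ 30 min: 08:00–09:00, 10:15–11:00, 11:30–12:30, 13:30–14:45, 16:15–16:45.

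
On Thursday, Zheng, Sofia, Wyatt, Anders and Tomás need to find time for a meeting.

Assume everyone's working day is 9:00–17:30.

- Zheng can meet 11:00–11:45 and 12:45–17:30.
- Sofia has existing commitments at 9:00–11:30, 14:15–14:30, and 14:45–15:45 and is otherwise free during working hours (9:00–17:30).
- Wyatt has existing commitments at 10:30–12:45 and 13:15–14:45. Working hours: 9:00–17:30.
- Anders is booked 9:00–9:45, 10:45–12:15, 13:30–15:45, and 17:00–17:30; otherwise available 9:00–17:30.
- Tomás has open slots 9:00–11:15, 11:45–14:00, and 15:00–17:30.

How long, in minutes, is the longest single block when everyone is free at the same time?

75 minutes

Sofia free within 09:00–17:30: 11:30–14:15, 14:30–14:45, 15:45–17:30.
Wyatt free within 09:00–17:30: 09:00–10:30, 12:45–13:15, 14:45–17:30.
Anders free within 09:00–17:30: 09:45–10:45, 12:15–13:30, 15:45–17:00.
Zheng ∩ Sofia: 11:30–11:45, 12:45–14:15, 14:30–14:45, 15:45–17:30.
Zheng ∩ Sofia ∩ Wyatt: 12:45–13:15, 15:45–17:30.
Zheng ∩ Sofia ∩ Wyatt ∩ Anders: 12:45–13:15, 15:45–17:00.
Zheng ∩ Sofia ∩ Wyatt ∩ Anders ∩ Tomás: 12:45–13:15, 15:45–17:00.
Common window lengths: 30, 75 min; longest is 75.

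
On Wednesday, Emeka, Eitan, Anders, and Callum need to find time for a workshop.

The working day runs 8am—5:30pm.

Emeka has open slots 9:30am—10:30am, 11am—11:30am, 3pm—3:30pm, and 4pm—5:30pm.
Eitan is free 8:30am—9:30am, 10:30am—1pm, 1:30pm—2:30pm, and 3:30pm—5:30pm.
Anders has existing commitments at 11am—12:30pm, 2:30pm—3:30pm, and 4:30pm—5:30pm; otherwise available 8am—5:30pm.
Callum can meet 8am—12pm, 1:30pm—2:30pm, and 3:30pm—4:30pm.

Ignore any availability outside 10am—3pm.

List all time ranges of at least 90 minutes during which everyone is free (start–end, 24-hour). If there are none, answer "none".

Anders free within 08:00–17:30: 08:00–11:00, 12:30–14:30, 15:30–16:30.
Emeka ∩ Eitan: 11:00–11:30, 16:00–17:30.
Emeka ∩ Eitan ∩ Anders: 16:00–16:30.
Emeka ∩ Eitan ∩ Anders ∩ Callum: 16:00–16:30.
Restricted to 10:00–15:00: (none).
Windows ≥ 90 min: (none).

none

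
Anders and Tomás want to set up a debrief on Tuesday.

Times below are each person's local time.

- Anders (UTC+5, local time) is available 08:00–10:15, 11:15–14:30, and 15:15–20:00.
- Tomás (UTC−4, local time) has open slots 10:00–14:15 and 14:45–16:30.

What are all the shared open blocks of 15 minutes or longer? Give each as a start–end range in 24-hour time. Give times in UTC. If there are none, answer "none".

Anders → UTC: 03:00–05:15, 06:15–09:30, 10:15–15:00.
Tomás → UTC: 14:00–18:15, 18:45–20:30.
Anders ∩ Tomás: 14:00–15:00.
Windows ≥ 15 min: 14:00–15:00.

14:00–15:00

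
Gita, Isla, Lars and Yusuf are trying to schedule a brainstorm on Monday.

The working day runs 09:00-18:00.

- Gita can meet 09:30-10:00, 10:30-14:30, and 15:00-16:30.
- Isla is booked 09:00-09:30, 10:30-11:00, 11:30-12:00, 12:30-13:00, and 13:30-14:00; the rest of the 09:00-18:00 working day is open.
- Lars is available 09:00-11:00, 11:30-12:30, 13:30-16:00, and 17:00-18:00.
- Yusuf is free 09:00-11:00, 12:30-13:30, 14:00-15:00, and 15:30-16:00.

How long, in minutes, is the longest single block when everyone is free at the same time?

30 minutes

Isla free within 09:00–18:00: 09:30–10:30, 11:00–11:30, 12:00–12:30, 13:00–13:30, 14:00–18:00.
Gita ∩ Isla: 09:30–10:00, 11:00–11:30, 12:00–12:30, 13:00–13:30, 14:00–14:30, 15:00–16:30.
Gita ∩ Isla ∩ Lars: 09:30–10:00, 12:00–12:30, 14:00–14:30, 15:00–16:00.
Gita ∩ Isla ∩ Lars ∩ Yusuf: 09:30–10:00, 14:00–14:30, 15:30–16:00.
Common window lengths: 30, 30, 30 min; longest is 30.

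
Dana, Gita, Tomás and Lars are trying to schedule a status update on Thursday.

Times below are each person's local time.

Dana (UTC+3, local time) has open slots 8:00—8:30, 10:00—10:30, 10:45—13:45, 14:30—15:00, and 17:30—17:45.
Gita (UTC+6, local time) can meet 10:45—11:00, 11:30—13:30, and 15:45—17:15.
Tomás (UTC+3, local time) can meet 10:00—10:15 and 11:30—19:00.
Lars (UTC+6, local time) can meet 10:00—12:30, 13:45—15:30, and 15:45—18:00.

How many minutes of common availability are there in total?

60 minutes

Dana → UTC: 05:00–05:30, 07:00–07:30, 07:45–10:45, 11:30–12:00, 14:30–14:45.
Gita → UTC: 04:45–05:00, 05:30–07:30, 09:45–11:15.
Tomás → UTC: 07:00–07:15, 08:30–16:00.
Lars → UTC: 04:00–06:30, 07:45–09:30, 09:45–12:00.
Dana ∩ Gita: 07:00–07:30, 09:45–10:45.
Dana ∩ Gita ∩ Tomás: 07:00–07:15, 09:45–10:45.
Dana ∩ Gita ∩ Tomás ∩ Lars: 09:45–10:45.
Total common minutes: 60.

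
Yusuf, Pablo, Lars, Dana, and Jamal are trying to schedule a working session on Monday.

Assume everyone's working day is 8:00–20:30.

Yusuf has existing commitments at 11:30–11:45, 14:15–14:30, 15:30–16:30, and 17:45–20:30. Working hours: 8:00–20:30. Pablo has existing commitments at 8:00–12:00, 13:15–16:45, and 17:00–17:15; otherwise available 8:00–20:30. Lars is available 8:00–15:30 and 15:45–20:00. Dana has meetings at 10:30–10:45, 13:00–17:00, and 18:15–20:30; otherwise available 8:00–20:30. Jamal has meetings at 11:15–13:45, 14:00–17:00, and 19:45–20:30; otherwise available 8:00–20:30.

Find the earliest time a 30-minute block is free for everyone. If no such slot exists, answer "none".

Yusuf free within 08:00–20:30: 08:00–11:30, 11:45–14:15, 14:30–15:30, 16:30–17:45.
Pablo free within 08:00–20:30: 12:00–13:15, 16:45–17:00, 17:15–20:30.
Dana free within 08:00–20:30: 08:00–10:30, 10:45–13:00, 17:00–18:15.
Jamal free within 08:00–20:30: 08:00–11:15, 13:45–14:00, 17:00–19:45.
Yusuf ∩ Pablo: 12:00–13:15, 16:45–17:00, 17:15–17:45.
Yusuf ∩ Pablo ∩ Lars: 12:00–13:15, 16:45–17:00, 17:15–17:45.
Yusuf ∩ Pablo ∩ Lars ∩ Dana: 12:00–13:00, 17:15–17:45.
Yusuf ∩ Pablo ∩ Lars ∩ Dana ∩ Jamal: 17:15–17:45.
Windows ≥ 30 min: 17:15–17:45.
Earliest such window starts at 17:15.

17:15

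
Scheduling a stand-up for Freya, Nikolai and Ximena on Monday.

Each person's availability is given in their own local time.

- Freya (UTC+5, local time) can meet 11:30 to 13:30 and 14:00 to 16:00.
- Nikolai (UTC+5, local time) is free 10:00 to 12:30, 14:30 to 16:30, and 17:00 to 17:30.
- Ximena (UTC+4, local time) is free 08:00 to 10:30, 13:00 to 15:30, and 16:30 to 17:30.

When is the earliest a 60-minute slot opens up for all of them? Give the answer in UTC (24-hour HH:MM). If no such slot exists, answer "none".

09:30

Freya → UTC: 06:30–08:30, 09:00–11:00.
Nikolai → UTC: 05:00–07:30, 09:30–11:30, 12:00–12:30.
Ximena → UTC: 04:00–06:30, 09:00–11:30, 12:30–13:30.
Freya ∩ Nikolai: 06:30–07:30, 09:30–11:00.
Freya ∩ Nikolai ∩ Ximena: 09:30–11:00.
Windows ≥ 60 min: 09:30–11:00.
Earliest such window starts at 09:30.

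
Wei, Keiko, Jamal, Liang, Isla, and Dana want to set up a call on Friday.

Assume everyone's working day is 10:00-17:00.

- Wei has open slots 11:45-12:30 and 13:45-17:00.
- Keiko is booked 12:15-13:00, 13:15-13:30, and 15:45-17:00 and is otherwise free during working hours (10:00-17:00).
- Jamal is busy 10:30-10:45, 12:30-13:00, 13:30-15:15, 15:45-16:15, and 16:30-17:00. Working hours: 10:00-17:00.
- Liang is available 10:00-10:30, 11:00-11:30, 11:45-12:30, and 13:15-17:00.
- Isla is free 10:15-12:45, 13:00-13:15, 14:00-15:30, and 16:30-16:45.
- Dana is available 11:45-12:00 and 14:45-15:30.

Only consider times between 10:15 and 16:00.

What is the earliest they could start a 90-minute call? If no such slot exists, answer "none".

Keiko free within 10:00–17:00: 10:00–12:15, 13:00–13:15, 13:30–15:45.
Jamal free within 10:00–17:00: 10:00–10:30, 10:45–12:30, 13:00–13:30, 15:15–15:45, 16:15–16:30.
Wei ∩ Keiko: 11:45–12:15, 13:45–15:45.
Wei ∩ Keiko ∩ Jamal: 11:45–12:15, 15:15–15:45.
Wei ∩ Keiko ∩ Jamal ∩ Liang: 11:45–12:15, 15:15–15:45.
Wei ∩ Keiko ∩ Jamal ∩ Liang ∩ Isla: 11:45–12:15, 15:15–15:30.
Wei ∩ Keiko ∩ Jamal ∩ Liang ∩ Isla ∩ Dana: 11:45–12:00, 15:15–15:30.
Restricted to 10:15–16:00: 11:45–12:00, 15:15–15:30.
Windows ≥ 90 min: (none).

none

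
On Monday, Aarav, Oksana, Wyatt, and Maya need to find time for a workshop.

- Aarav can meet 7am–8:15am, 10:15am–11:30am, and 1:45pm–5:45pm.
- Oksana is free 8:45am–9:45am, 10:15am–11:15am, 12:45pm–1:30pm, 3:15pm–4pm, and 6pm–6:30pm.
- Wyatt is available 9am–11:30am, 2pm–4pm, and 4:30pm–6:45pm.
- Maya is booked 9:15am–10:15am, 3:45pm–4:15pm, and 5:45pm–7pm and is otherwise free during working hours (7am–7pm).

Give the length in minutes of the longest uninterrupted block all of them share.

Maya free within 07:00–19:00: 07:00–09:15, 10:15–15:45, 16:15–17:45.
Aarav ∩ Oksana: 10:15–11:15, 15:15–16:00.
Aarav ∩ Oksana ∩ Wyatt: 10:15–11:15, 15:15–16:00.
Aarav ∩ Oksana ∩ Wyatt ∩ Maya: 10:15–11:15, 15:15–15:45.
Common window lengths: 60, 30 min; longest is 60.

60 minutes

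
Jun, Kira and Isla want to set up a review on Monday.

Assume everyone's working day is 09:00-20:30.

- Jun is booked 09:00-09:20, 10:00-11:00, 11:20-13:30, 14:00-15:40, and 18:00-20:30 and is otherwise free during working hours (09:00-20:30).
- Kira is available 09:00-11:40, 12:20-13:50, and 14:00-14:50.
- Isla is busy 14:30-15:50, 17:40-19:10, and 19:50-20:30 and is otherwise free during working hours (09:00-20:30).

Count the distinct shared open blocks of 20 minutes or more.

3

Jun free within 09:00–20:30: 09:20–10:00, 11:00–11:20, 13:30–14:00, 15:40–18:00.
Isla free within 09:00–20:30: 09:00–14:30, 15:50–17:40, 19:10–19:50.
Jun ∩ Kira: 09:20–10:00, 11:00–11:20, 13:30–13:50.
Jun ∩ Kira ∩ Isla: 09:20–10:00, 11:00–11:20, 13:30–13:50.
Windows ≥ 20 min: 09:20–10:00, 11:00–11:20, 13:30–13:50.
That's 3 windows.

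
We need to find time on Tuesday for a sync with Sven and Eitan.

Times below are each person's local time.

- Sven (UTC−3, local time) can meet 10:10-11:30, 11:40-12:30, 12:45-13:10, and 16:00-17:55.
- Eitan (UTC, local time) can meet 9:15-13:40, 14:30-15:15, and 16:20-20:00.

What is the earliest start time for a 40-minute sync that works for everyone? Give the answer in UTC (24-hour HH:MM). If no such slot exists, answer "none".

19:00

Sven → UTC: 13:10–14:30, 14:40–15:30, 15:45–16:10, 19:00–20:55.
Eitan → UTC: 09:15–13:40, 14:30–15:15, 16:20–20:00.
Sven ∩ Eitan: 13:10–13:40, 14:40–15:15, 19:00–20:00.
Windows ≥ 40 min: 19:00–20:00.
Earliest such window starts at 19:00.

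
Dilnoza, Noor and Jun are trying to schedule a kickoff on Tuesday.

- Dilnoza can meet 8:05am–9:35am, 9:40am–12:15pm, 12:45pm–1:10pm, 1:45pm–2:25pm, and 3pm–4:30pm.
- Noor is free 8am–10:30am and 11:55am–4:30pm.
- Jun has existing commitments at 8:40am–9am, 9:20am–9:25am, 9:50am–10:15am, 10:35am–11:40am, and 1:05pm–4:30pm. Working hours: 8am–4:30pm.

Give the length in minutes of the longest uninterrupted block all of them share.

35 minutes

Jun free within 08:00–16:30: 08:00–08:40, 09:00–09:20, 09:25–09:50, 10:15–10:35, 11:40–13:05.
Dilnoza ∩ Noor: 08:05–09:35, 09:40–10:30, 11:55–12:15, 12:45–13:10, 13:45–14:25, 15:00–16:30.
Dilnoza ∩ Noor ∩ Jun: 08:05–08:40, 09:00–09:20, 09:25–09:35, 09:40–09:50, 10:15–10:30, 11:55–12:15, 12:45–13:05.
Common window lengths: 35, 20, 10, 10, 15, 20, 20 min; longest is 35.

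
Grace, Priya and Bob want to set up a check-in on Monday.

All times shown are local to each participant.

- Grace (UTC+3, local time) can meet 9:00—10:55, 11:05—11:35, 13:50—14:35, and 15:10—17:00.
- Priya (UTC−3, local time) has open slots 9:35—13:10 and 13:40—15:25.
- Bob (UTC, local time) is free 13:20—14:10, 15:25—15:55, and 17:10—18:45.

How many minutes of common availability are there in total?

40 minutes

Grace → UTC: 06:00–07:55, 08:05–08:35, 10:50–11:35, 12:10–14:00.
Priya → UTC: 12:35–16:10, 16:40–18:25.
Bob → UTC: 13:20–14:10, 15:25–15:55, 17:10–18:45.
Grace ∩ Priya: 12:35–14:00.
Grace ∩ Priya ∩ Bob: 13:20–14:00.
Total common minutes: 40.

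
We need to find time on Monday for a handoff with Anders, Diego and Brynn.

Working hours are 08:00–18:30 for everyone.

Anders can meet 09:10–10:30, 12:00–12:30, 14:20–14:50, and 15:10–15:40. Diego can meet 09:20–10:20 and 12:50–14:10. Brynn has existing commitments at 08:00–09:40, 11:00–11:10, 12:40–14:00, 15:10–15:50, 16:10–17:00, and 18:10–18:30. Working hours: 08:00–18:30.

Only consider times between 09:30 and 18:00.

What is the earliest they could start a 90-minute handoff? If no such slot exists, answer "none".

Brynn free within 08:00–18:30: 09:40–11:00, 11:10–12:40, 14:00–15:10, 15:50–16:10, 17:00–18:10.
Anders ∩ Diego: 09:20–10:20.
Anders ∩ Diego ∩ Brynn: 09:40–10:20.
Restricted to 09:30–18:00: 09:40–10:20.
Windows ≥ 90 min: (none).

none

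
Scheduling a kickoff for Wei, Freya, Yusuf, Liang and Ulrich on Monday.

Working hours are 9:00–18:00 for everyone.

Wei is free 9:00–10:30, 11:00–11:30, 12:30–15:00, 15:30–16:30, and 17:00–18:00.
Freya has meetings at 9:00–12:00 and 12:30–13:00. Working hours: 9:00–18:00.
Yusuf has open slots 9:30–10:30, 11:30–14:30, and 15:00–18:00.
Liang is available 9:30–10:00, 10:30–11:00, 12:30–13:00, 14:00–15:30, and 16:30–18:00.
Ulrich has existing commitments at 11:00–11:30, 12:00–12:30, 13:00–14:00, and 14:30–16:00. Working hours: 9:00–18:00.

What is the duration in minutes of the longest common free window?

60 minutes

Freya free within 09:00–18:00: 12:00–12:30, 13:00–18:00.
Ulrich free within 09:00–18:00: 09:00–11:00, 11:30–12:00, 12:30–13:00, 14:00–14:30, 16:00–18:00.
Wei ∩ Freya: 13:00–15:00, 15:30–16:30, 17:00–18:00.
Wei ∩ Freya ∩ Yusuf: 13:00–14:30, 15:30–16:30, 17:00–18:00.
Wei ∩ Freya ∩ Yusuf ∩ Liang: 14:00–14:30, 17:00–18:00.
Wei ∩ Freya ∩ Yusuf ∩ Liang ∩ Ulrich: 14:00–14:30, 17:00–18:00.
Common window lengths: 30, 60 min; longest is 60.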